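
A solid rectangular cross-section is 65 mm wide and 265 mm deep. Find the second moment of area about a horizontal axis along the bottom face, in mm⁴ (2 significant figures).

The section: 65 × 265, A = 17 225 mm², y = 132.5 mm, Ī = 100 802 135 mm⁴.
Transfer it to a horizontal axis along the bottom face using Ī + A·d² with d = y − 0:
  the section: d = 132.5 mm → contributes +403 208 542 mm⁴
Total I = 403 208 542 mm⁴.

I_base ≈ 4.0 × 10⁸ mm⁴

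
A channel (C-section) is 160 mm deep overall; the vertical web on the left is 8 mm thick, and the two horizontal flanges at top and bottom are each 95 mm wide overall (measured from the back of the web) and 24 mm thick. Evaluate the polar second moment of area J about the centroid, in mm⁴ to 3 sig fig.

Treat the section as a set of non-overlapping primitives; coordinates are from the bounding-box lower-left.
Web: 8 × 160, A = 1 280 mm², y = 80 mm, Ī = 2 730 667 mm⁴.
Top flange (beyond web): 87 × 24, A = 2 088 mm², y = 148 mm, Ī = 100 224 mm⁴.
Bottom flange (beyond web): 87 × 24, A = 2 088 mm², y = 12 mm, Ī = 100 224 mm⁴.
By symmetry the centroid is at mid-height, ȳ = 80 mm.
Transfer each piece to the centroidal x-axis using Ī + A·d² with d = y − 80:
  web: d = 0 mm → contributes +2 730 667 mm⁴
  top flange (beyond web): d = 68 mm → contributes +9 755 136 mm⁴
  bottom flange (beyond web): d = -68 mm → contributes +9 755 136 mm⁴
Total I = 22 240 939 mm⁴.
For the y-axis: x̄ = 40.356 mm.
Repeating about the centroidal y-axis gives I_y = 4 851 302 mm⁴.
Polar second moment: J = I_x + I_y = 27 092 241 mm⁴.

J ≈ 2.71 × 10⁷ mm⁴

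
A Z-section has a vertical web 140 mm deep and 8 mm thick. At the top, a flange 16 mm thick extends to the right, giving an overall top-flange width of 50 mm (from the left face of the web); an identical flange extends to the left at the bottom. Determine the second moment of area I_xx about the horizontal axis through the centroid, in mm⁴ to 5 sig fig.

Break the section into simple shapes (no overlaps), measuring from the bottom-left corner of the bounding box.
Web: 8 × 140, A = 1 120 mm², y = 70 mm, Ī = 1 829 333 mm⁴.
Top flange (beyond web): 42 × 16, A = 672 mm², y = 132 mm, Ī = 14 336 mm⁴.
Bottom flange (beyond web): 42 × 16, A = 672 mm², y = 8 mm, Ī = 14 336 mm⁴.
Centroid: ȳ = ΣA·y / ΣA = 70 mm.
Transfer each piece to the horizontal axis through the centroid using Ī + A·d² with d = y − 70:
  web: d = 0 mm → contributes +1 829 333 mm⁴
  top flange (beyond web): d = 62 mm → contributes +2 597 504 mm⁴
  bottom flange (beyond web): d = -62 mm → contributes +2 597 504 mm⁴
Total I = 7 024 341 mm⁴.

I_xx ≈ 7.0243 × 10⁶ mm⁴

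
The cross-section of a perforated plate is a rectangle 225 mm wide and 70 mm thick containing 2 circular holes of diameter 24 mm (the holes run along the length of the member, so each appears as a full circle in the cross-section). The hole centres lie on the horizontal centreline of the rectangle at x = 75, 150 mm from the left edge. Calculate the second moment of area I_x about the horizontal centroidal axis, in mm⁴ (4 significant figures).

I_x ≈ 6.399 × 10⁶ mm⁴

Split into non-overlapping primitives; take the origin at the lower-left of the bounding box.
Plate: 225 × 70, A = 15 750 mm², y = 35 mm, Ī = 6 431 250 mm⁴.
Hole 1 (subtracted): ⌀24, A = 452.389 mm², y = 35 mm, Ī = 16 286 mm⁴.
Hole 2 (subtracted): ⌀24, A = 452.389 mm², y = 35 mm, Ī = 16 286 mm⁴.
By symmetry the centroid is at mid-height, ȳ = 35 mm.
All pieces are centred on the horizontal centroidal axis, so I = ΣĪ (holes subtracted) = 6 398 678 mm⁴.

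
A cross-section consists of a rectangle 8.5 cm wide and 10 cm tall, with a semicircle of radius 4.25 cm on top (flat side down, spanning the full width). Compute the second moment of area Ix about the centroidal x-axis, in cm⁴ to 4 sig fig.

Break the section into simple shapes (no overlaps), measuring from the bottom-left corner of the bounding box.
Rectangular body: 8.5 × 10, A = 85 cm², y = 5 cm, Ī = 708.333 cm⁴.
Semicircular cap: semicircle r = 4.25, A = 28.3725 cm², y = 11.8038 cm, Ī = 35.8086 cm⁴.
Centroid: ȳ = ΣA·y / ΣA = 6.7027 cm.
Transfer each piece to the centroidal x-axis using Ī + A·d² with d = y − 6.7027:
  rectangular body: d = -1.7027 cm → contributes +954.765 cm⁴
  semicircular cap: d = 5.10105 cm → contributes +774.083 cm⁴
Total I = 1728.85 cm⁴.

Ix ≈ 1729 cm⁴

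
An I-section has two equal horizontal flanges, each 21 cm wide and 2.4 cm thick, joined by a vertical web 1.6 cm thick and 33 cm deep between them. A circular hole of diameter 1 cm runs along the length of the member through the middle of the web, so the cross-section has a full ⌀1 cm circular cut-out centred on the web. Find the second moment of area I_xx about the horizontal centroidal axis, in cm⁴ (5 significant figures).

I_xx ≈ 3.6420 × 10⁴ cm⁴

Decompose the section into non-overlapping parts with the origin at the bottom-left of its bounding rectangle.
Bottom flange: 21 × 2.4, A = 50.4 cm², y = 1.2 cm, Ī = 24.192 cm⁴.
Web: 1.6 × 33, A = 52.8 cm², y = 18.9 cm, Ī = 4791.6 cm⁴.
Top flange: 21 × 2.4, A = 50.4 cm², y = 36.6 cm, Ī = 24.192 cm⁴.
Hole (subtracted): ⌀1, A = 0.7853982 cm², y = 18.9 cm, Ī = 0.04908739 cm⁴.
By symmetry the centroid is at mid-height, ȳ = 18.9 cm.
Transfer each piece to the horizontal centroidal axis using Ī + A·d² with d = y − 18.9:
  bottom flange: d = -17.7 cm → contributes +15814.01 cm⁴
  web: d = 0 cm → contributes +4791.6 cm⁴
  top flange: d = 17.7 cm → contributes +15814.01 cm⁴
  hole: d = 0 cm → contributes −0.04908739 cm⁴
Total I = 36419.57 cm⁴.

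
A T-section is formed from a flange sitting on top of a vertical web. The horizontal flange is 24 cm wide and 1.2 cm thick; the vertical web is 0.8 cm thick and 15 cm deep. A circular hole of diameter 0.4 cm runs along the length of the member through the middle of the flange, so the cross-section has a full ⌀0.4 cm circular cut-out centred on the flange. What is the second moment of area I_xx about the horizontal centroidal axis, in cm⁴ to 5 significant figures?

Treat the section as a set of non-overlapping primitives; coordinates are from the bounding-box lower-left.
Flange: 24 × 1.2, A = 28.8 cm², y = 15.6 cm, Ī = 3.456 cm⁴.
Web: 0.8 × 15, A = 12 cm², y = 7.5 cm, Ī = 225 cm⁴.
Hole (subtracted): ⌀0.4, A = 0.1256637 cm², y = 15.6 cm, Ī = 0.001256637 cm⁴.
Centroid: ȳ = ΣA·y / ΣA = 13.21029 cm.
Transfer each piece to the horizontal centroidal axis using Ī + A·d² with d = y − 13.21029:
  flange: d = 2.389713 cm → contributes +167.925 cm⁴
  web: d = -5.710287 cm → contributes +616.2885 cm⁴
  hole: d = 2.389713 cm → contributes −0.7188881 cm⁴
Total I = 783.4946 cm⁴.

I_xx ≈ 783.49 cm⁴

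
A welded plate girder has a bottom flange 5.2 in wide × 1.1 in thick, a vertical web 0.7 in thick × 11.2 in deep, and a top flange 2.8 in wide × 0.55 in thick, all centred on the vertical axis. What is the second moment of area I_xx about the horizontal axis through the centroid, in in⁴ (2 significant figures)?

Decompose the section into non-overlapping parts with the origin at the bottom-left of its bounding rectangle.
Bottom plate: 5.2 × 1.1, A = 5.72 in², y = 0.55 in, Ī = 0.5768 in⁴.
Web plate: 0.7 × 11.2, A = 7.84 in², y = 6.7 in, Ī = 81.95 in⁴.
Top plate: 2.8 × 0.55, A = 1.54 in², y = 12.58 in, Ī = 0.03882 in⁴.
Centroid: ȳ = ΣA·y / ΣA = 4.97 in.
Transfer each piece to the horizontal axis through the centroid using Ī + A·d² with d = y − 4.97:
  bottom plate: d = -4.42 in → contributes +112.3 in⁴
  web plate: d = 1.73 in → contributes +105.4 in⁴
  top plate: d = 7.605 in → contributes +89.12 in⁴
Total I = 306.8 in⁴.

I_xx ≈ 310 in⁴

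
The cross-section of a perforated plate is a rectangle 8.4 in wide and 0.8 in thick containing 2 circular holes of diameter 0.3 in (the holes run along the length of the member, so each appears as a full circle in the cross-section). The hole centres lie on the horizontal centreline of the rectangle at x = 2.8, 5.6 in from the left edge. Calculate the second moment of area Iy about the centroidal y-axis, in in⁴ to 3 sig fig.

Split into non-overlapping primitives; take the origin at the lower-left of the bounding box.
Plate: 8.4 × 0.8, A = 6.72 in², x = 4.2 in, Ī = 39.514 in⁴.
Hole 1 (subtracted): ⌀0.3, A = 0.070686 in², x = 2.8 in, Ī = 0.00039761 in⁴.
Hole 2 (subtracted): ⌀0.3, A = 0.070686 in², x = 5.6 in, Ī = 0.00039761 in⁴.
By symmetry the centroid is at mid-width, x̄ = 4.2 in.
Transfer each piece to the centroidal y-axis using Ī + A·d² with d = x − 4.2:
  plate: d = 0 in → contributes +39.514 in⁴
  hole 1: d = -1.4 in → contributes −0.13894 in⁴
  hole 2: d = 1.4 in → contributes −0.13894 in⁴
Total I = 39.236 in⁴.

Iy ≈ 39.2 in⁴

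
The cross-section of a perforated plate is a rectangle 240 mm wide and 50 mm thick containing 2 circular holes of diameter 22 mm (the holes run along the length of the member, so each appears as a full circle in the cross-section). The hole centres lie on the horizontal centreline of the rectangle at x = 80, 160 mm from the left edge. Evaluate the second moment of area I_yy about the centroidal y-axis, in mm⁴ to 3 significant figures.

Split into non-overlapping primitives; take the origin at the lower-left of the bounding box.
Plate: 240 × 50, A = 12 000 mm², x = 120 mm, Ī = 57 600 000 mm⁴.
Hole 1 (subtracted): ⌀22, A = 380.13 mm², x = 80 mm, Ī = 11 499 mm⁴.
Hole 2 (subtracted): ⌀22, A = 380.13 mm², x = 160 mm, Ī = 11 499 mm⁴.
By symmetry the centroid is at mid-width, x̄ = 120 mm.
Transfer each piece to the centroidal y-axis using Ī + A·d² with d = x − 120:
  plate: d = 0 mm → contributes +57 600 000 mm⁴
  hole 1: d = -40 mm → contributes −619 711 mm⁴
  hole 2: d = 40 mm → contributes −619 711 mm⁴
Total I = 56 360 577 mm⁴.

I_yy ≈ 5.64 × 10⁷ mm⁴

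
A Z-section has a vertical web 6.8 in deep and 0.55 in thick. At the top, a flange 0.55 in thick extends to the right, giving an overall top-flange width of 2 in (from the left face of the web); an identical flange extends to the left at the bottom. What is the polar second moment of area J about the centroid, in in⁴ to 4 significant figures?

Decompose the section into non-overlapping parts with the origin at the bottom-left of its bounding rectangle.
Web: 0.55 × 6.8, A = 3.74 in², y = 3.4 in, Ī = 14.4115 in⁴.
Top flange (beyond web): 1.45 × 0.55, A = 0.7975 in², y = 6.525 in, Ī = 0.0201036 in⁴.
Bottom flange (beyond web): 1.45 × 0.55, A = 0.7975 in², y = 0.275 in, Ī = 0.0201036 in⁴.
Centroid: ȳ = ΣA·y / ΣA = 3.4 in.
Transfer each piece to the centroidal x-axis using Ī + A·d² with d = y − 3.4:
  web: d = 0 in → contributes +14.4115 in⁴
  top flange (beyond web): d = 3.125 in → contributes +7.80819 in⁴
  bottom flange (beyond web): d = -3.125 in → contributes +7.80819 in⁴
Total I = 30.0278 in⁴.
For the y-axis: x̄ = 1.725 in.
Repeating about the centroidal y-axis gives I_y = 1.96874 in⁴.
Polar second moment: J = I_x + I_y = 31.9966 in⁴.

J ≈ 32.00 in⁴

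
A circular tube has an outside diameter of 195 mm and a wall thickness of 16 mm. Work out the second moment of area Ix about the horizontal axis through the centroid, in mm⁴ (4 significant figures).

Break the section into simple shapes (no overlaps), measuring from the bottom-left corner of the bounding box.
Outer circle: ⌀195, A = 29864.8 mm², y = 97.5 mm, Ī = 70 975 481 mm⁴.
Bore (subtracted): ⌀163, A = 20867.2 mm², y = 97.5 mm, Ī = 34 651 363 mm⁴.
By symmetry the centroid is at mid-height, ȳ = 97.5 mm.
All pieces are centred on the horizontal axis through the centroid, so I = ΣĪ (holes subtracted) = 36 324 118 mm⁴.

Ix ≈ 3.632 × 10⁷ mm⁴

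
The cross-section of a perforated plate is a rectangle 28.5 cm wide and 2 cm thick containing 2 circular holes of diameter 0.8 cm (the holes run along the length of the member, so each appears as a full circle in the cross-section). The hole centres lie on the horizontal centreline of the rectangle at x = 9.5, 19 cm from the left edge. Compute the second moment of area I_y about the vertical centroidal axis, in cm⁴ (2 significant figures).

I_y ≈ 3800 cm⁴

Decompose the section into non-overlapping parts with the origin at the bottom-left of its bounding rectangle.
Plate: 28.5 × 2, A = 57 cm², x = 14.25 cm, Ī = 3 858 cm⁴.
Hole 1 (subtracted): ⌀0.8, A = 0.5027 cm², x = 9.5 cm, Ī = 0.02011 cm⁴.
Hole 2 (subtracted): ⌀0.8, A = 0.5027 cm², x = 19 cm, Ī = 0.02011 cm⁴.
By symmetry the centroid is at mid-width, x̄ = 14.25 cm.
Transfer each piece to the vertical centroidal axis using Ī + A·d² with d = x − 14.25:
  plate: d = 0 cm → contributes +3 858 cm⁴
  hole 1: d = -4.75 cm → contributes −11.36 cm⁴
  hole 2: d = 4.75 cm → contributes −11.36 cm⁴
Total I = 3 835 cm⁴.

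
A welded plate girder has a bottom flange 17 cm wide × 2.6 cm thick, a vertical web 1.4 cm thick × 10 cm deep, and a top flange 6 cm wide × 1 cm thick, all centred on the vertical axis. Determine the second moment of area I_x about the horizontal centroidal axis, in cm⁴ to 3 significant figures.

Treat the section as a set of non-overlapping primitives; coordinates are from the bounding-box lower-left.
Bottom plate: 17 × 2.6, A = 44.2 cm², y = 1.3 cm, Ī = 24.899 cm⁴.
Web plate: 1.4 × 10, A = 14 cm², y = 7.6 cm, Ī = 116.67 cm⁴.
Top plate: 6 × 1, A = 6 cm², y = 13.1 cm, Ī = 0.5 cm⁴.
Centroid: ȳ = ΣA·y / ΣA = 3.7766 cm.
Transfer each piece to the horizontal centroidal axis using Ī + A·d² with d = y − 3.7766:
  bottom plate: d = -2.4766 cm → contributes +296.01 cm⁴
  web plate: d = 3.8234 cm → contributes +321.32 cm⁴
  top plate: d = 9.3234 cm → contributes +522.05 cm⁴
Total I = 1139.4 cm⁴.

I_x ≈ 1140 cm⁴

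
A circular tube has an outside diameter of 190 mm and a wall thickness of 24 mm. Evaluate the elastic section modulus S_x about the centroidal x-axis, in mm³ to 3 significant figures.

S_x ≈ 4.63 × 10⁵ mm³

Treat the section as a set of non-overlapping primitives; coordinates are from the bounding-box lower-left.
Outer circle: ⌀190, A = 28 353 mm², y = 95 mm, Ī = 63 971 171 mm⁴.
Bore (subtracted): ⌀142, A = 15 837 mm², y = 95 mm, Ī = 19 958 288 mm⁴.
By symmetry the centroid is at mid-height, ȳ = 95 mm.
All pieces are centred on the centroidal x-axis, so I = ΣĪ (holes subtracted) = 44 012 884 mm⁴.
Extreme fibre distance c = 95 mm; S = I/c = 463 294 mm³.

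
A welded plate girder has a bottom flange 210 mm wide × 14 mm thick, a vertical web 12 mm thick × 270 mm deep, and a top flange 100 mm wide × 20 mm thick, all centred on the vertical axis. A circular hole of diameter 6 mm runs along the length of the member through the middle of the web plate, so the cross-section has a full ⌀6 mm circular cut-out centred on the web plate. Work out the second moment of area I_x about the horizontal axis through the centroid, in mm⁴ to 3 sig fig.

I_x ≈ 1.19 × 10⁸ mm⁴

Treat the section as a set of non-overlapping primitives; coordinates are from the bounding-box lower-left.
Bottom plate: 210 × 14, A = 2 940 mm², y = 7 mm, Ī = 48 020 mm⁴.
Web plate: 12 × 270, A = 3 240 mm², y = 149 mm, Ī = 19 683 000 mm⁴.
Top plate: 100 × 20, A = 2 000 mm², y = 294 mm, Ī = 66 667 mm⁴.
Hole (subtracted): ⌀6, A = 28.274 mm², y = 149 mm, Ī = 63.617 mm⁴.
Centroid: ȳ = ΣA·y / ΣA = 133.36 mm.
Transfer each piece to the horizontal axis through the centroid using Ī + A·d² with d = y − 133.36:
  bottom plate: d = -126.36 mm → contributes +46 991 742 mm⁴
  web plate: d = 15.638 mm → contributes +20 475 374 mm⁴
  top plate: d = 160.64 mm → contributes +51 676 062 mm⁴
  hole: d = 15.638 mm → contributes −6978.4 mm⁴
Total I = 119 136 199 mm⁴.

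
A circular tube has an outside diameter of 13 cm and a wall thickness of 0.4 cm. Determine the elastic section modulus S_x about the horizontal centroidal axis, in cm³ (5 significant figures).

S_x ≈ 48.390 cm³

Split into non-overlapping primitives; take the origin at the lower-left of the bounding box.
Outer circle: ⌀13, A = 132.7323 cm², y = 6.5 cm, Ī = 1401.985 cm⁴.
Bore (subtracted): ⌀12.2, A = 116.8987 cm², y = 6.5 cm, Ī = 1087.45 cm⁴.
By symmetry the centroid is at mid-height, ȳ = 6.5 cm.
All pieces are centred on the horizontal centroidal axis, so I = ΣĪ (holes subtracted) = 314.535 cm⁴.
Extreme fibre distance c = 6.5 cm; S = I/c = 48.39 cm³.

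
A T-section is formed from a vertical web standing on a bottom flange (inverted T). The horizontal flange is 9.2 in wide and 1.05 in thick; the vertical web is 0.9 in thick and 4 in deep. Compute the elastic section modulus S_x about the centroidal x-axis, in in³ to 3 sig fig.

S_x ≈ 5.84 in³

Break the section into simple shapes (no overlaps), measuring from the bottom-left corner of the bounding box.
Flange: 9.2 × 1.05, A = 9.66 in², y = 0.525 in, Ī = 0.88751 in⁴.
Web: 0.9 × 4, A = 3.6 in², y = 3.05 in, Ī = 4.8 in⁴.
Centroid: ȳ = ΣA·y / ΣA = 1.2105 in.
Transfer each piece to the centroidal x-axis using Ī + A·d² with d = y − 1.2105:
  flange: d = -0.68552 in → contributes +5.4271 in⁴
  web: d = 1.8395 in → contributes +16.981 in⁴
Total I = 22.408 in⁴.
Extreme fibre distance c = 3.8395 in; S = I/c = 5.8363 in³.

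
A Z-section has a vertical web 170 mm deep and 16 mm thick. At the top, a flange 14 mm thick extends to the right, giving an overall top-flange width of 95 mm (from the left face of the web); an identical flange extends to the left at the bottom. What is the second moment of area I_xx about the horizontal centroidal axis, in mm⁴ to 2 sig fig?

Treat the section as a set of non-overlapping primitives; coordinates are from the bounding-box lower-left.
Web: 16 × 170, A = 2 720 mm², y = 85 mm, Ī = 6 550 667 mm⁴.
Top flange (beyond web): 79 × 14, A = 1 106 mm², y = 163 mm, Ī = 18 065 mm⁴.
Bottom flange (beyond web): 79 × 14, A = 1 106 mm², y = 7 mm, Ī = 18 065 mm⁴.
Centroid: ȳ = ΣA·y / ΣA = 85 mm.
Transfer each piece to the horizontal centroidal axis using Ī + A·d² with d = y − 85:
  web: d = 0 mm → contributes +6 550 667 mm⁴
  top flange (beyond web): d = 78 mm → contributes +6 746 969 mm⁴
  bottom flange (beyond web): d = -78 mm → contributes +6 746 969 mm⁴
Total I = 20 044 604 mm⁴.

I_xx ≈ 2.0 × 10⁷ mm⁴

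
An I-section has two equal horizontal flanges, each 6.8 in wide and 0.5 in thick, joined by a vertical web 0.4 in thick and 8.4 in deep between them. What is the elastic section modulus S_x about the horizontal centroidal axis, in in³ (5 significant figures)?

S_x ≈ 32.884 in³

Decompose the section into non-overlapping parts with the origin at the bottom-left of its bounding rectangle.
Bottom flange: 6.8 × 0.5, A = 3.4 in², y = 0.25 in, Ī = 0.07083333 in⁴.
Web: 0.4 × 8.4, A = 3.36 in², y = 4.7 in, Ī = 19.7568 in⁴.
Top flange: 6.8 × 0.5, A = 3.4 in², y = 9.15 in, Ī = 0.07083333 in⁴.
By symmetry the centroid is at mid-height, ȳ = 4.7 in.
Transfer each piece to the horizontal centroidal axis using Ī + A·d² with d = y − 4.7:
  bottom flange: d = -4.45 in → contributes +67.39933 in⁴
  web: d = 0 in → contributes +19.7568 in⁴
  top flange: d = 4.45 in → contributes +67.39933 in⁴
Total I = 154.5555 in⁴.
Extreme fibre distance c = 4.7 in; S = I/c = 32.88414 in³.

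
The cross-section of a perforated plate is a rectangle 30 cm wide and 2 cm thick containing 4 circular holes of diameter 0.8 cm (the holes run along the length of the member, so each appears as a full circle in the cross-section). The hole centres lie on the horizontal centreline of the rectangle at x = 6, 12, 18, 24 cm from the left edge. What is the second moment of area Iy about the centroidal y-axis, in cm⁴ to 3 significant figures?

Iy ≈ 4410 cm⁴

Split into non-overlapping primitives; take the origin at the lower-left of the bounding box.
Plate: 30 × 2, A = 60 cm², x = 15 cm, Ī = 4 500 cm⁴.
Hole 1 (subtracted): ⌀0.8, A = 0.50265 cm², x = 6 cm, Ī = 0.020106 cm⁴.
Hole 2 (subtracted): ⌀0.8, A = 0.50265 cm², x = 12 cm, Ī = 0.020106 cm⁴.
Hole 3 (subtracted): ⌀0.8, A = 0.50265 cm², x = 18 cm, Ī = 0.020106 cm⁴.
Hole 4 (subtracted): ⌀0.8, A = 0.50265 cm², x = 24 cm, Ī = 0.020106 cm⁴.
By symmetry the centroid is at mid-width, x̄ = 15 cm.
Transfer each piece to the centroidal y-axis using Ī + A·d² with d = x − 15:
  plate: d = 0 cm → contributes +4 500 cm⁴
  hole 1: d = -9 cm → contributes −40.735 cm⁴
  hole 2: d = -3 cm → contributes −4.544 cm⁴
  hole 3: d = 3 cm → contributes −4.544 cm⁴
  hole 4: d = 9 cm → contributes −40.735 cm⁴
Total I = 4409.4 cm⁴.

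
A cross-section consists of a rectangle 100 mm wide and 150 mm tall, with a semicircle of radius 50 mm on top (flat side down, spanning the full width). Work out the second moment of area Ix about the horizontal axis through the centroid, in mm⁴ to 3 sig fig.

Ix ≈ 5.76 × 10⁷ mm⁴

Decompose the section into non-overlapping parts with the origin at the bottom-left of its bounding rectangle.
Rectangular body: 100 × 150, A = 15 000 mm², y = 75 mm, Ī = 28 125 000 mm⁴.
Semicircular cap: semicircle r = 50, A = 3 927 mm², y = 171.22 mm, Ī = 685 981 mm⁴.
Centroid: ȳ = ΣA·y / ΣA = 94.964 mm.
Transfer each piece to the horizontal axis through the centroid using Ī + A·d² with d = y − 94.964:
  rectangular body: d = -19.964 mm → contributes +34 103 394 mm⁴
  semicircular cap: d = 76.257 mm → contributes +23 521 764 mm⁴
Total I = 57 625 159 mm⁴.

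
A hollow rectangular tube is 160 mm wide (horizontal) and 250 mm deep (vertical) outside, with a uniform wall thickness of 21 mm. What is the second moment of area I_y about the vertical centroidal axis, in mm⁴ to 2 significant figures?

Treat the section as a set of non-overlapping primitives; coordinates are from the bounding-box lower-left.
Outer rectangle: 160 × 250, A = 40 000 mm², x = 80 mm, Ī = 85 333 333 mm⁴.
Inner void (subtracted): 118 × 208, A = 24 544 mm², x = 80 mm, Ī = 28 479 221 mm⁴.
By symmetry the centroid is at mid-width, x̄ = 80 mm.
All pieces are centred on the vertical centroidal axis, so I = ΣĪ (holes subtracted) = 56 854 112 mm⁴.

I_y ≈ 5.7 × 10⁷ mm⁴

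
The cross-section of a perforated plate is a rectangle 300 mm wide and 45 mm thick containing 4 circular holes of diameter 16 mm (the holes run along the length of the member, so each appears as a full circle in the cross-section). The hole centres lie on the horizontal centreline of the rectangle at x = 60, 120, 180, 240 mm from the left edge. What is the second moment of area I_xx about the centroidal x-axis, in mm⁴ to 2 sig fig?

Break the section into simple shapes (no overlaps), measuring from the bottom-left corner of the bounding box.
Plate: 300 × 45, A = 13 500 mm², y = 22.5 mm, Ī = 2 278 125 mm⁴.
Hole 1 (subtracted): ⌀16, A = 201.1 mm², y = 22.5 mm, Ī = 3 217 mm⁴.
Hole 2 (subtracted): ⌀16, A = 201.1 mm², y = 22.5 mm, Ī = 3 217 mm⁴.
Hole 3 (subtracted): ⌀16, A = 201.1 mm², y = 22.5 mm, Ī = 3 217 mm⁴.
Hole 4 (subtracted): ⌀16, A = 201.1 mm², y = 22.5 mm, Ī = 3 217 mm⁴.
By symmetry the centroid is at mid-height, ȳ = 22.5 mm.
All pieces are centred on the centroidal x-axis, so I = ΣĪ (holes subtracted) = 2 265 257 mm⁴.

I_xx ≈ 2.3 × 10⁶ mm⁴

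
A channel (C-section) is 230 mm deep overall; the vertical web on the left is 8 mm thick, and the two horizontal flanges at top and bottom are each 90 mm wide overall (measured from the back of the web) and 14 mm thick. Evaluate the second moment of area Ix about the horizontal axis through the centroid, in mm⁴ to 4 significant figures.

Treat the section as a set of non-overlapping primitives; coordinates are from the bounding-box lower-left.
Web: 8 × 230, A = 1 840 mm², y = 115 mm, Ī = 8 111 333 mm⁴.
Top flange (beyond web): 82 × 14, A = 1 148 mm², y = 223 mm, Ī = 18750.7 mm⁴.
Bottom flange (beyond web): 82 × 14, A = 1 148 mm², y = 7 mm, Ī = 18750.7 mm⁴.
By symmetry the centroid is at mid-height, ȳ = 115 mm.
Transfer each piece to the horizontal axis through the centroid using Ī + A·d² with d = y − 115:
  web: d = 0 mm → contributes +8 111 333 mm⁴
  top flange (beyond web): d = 108 mm → contributes +13 409 023 mm⁴
  bottom flange (beyond web): d = -108 mm → contributes +13 409 023 mm⁴
Total I = 34 929 379 mm⁴.

Ix ≈ 3.493 × 10⁷ mm⁴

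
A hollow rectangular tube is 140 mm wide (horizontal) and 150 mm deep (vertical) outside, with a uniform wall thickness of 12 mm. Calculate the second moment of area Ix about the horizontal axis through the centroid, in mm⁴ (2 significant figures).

Ix ≈ 2.0 × 10⁷ mm⁴

Treat the section as a set of non-overlapping primitives; coordinates are from the bounding-box lower-left.
Outer rectangle: 140 × 150, A = 21 000 mm², y = 75 mm, Ī = 39 375 000 mm⁴.
Inner void (subtracted): 116 × 126, A = 14 616 mm², y = 75 mm, Ī = 19 336 968 mm⁴.
By symmetry the centroid is at mid-height, ȳ = 75 mm.
All pieces are centred on the horizontal axis through the centroid, so I = ΣĪ (holes subtracted) = 20 038 032 mm⁴.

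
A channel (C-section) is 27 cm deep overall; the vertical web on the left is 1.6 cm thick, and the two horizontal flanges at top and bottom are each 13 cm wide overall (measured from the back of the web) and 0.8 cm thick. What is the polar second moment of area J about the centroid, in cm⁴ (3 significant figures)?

Split into non-overlapping primitives; take the origin at the lower-left of the bounding box.
Web: 1.6 × 27, A = 43.2 cm², y = 13.5 cm, Ī = 2624.4 cm⁴.
Top flange (beyond web): 11.4 × 0.8, A = 9.12 cm², y = 26.6 cm, Ī = 0.4864 cm⁴.
Bottom flange (beyond web): 11.4 × 0.8, A = 9.12 cm², y = 0.4 cm, Ī = 0.4864 cm⁴.
By symmetry the centroid is at mid-height, ȳ = 13.5 cm.
Transfer each piece to the centroidal x-axis using Ī + A·d² with d = y − 13.5:
  web: d = 0 cm → contributes +2624.4 cm⁴
  top flange (beyond web): d = 13.1 cm → contributes +1565.6 cm⁴
  bottom flange (beyond web): d = -13.1 cm → contributes +1565.6 cm⁴
Total I = 5755.5 cm⁴.
For the y-axis: x̄ = 2.7297 cm.
Repeating about the centroidal y-axis gives I_y = 748.61 cm⁴.
Polar second moment: J = I_x + I_y = 6504.2 cm⁴.

J ≈ 6500 cm⁴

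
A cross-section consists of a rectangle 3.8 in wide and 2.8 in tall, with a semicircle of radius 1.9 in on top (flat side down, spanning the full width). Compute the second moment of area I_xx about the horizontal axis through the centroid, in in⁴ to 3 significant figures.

Decompose the section into non-overlapping parts with the origin at the bottom-left of its bounding rectangle.
Rectangular body: 3.8 × 2.8, A = 10.64 in², y = 1.4 in, Ī = 6.9515 in⁴.
Semicircular cap: semicircle r = 1.9, A = 5.6706 in², y = 3.6064 in, Ī = 1.4304 in⁴.
Centroid: ȳ = ΣA·y / ΣA = 2.1671 in.
Transfer each piece to the horizontal axis through the centroid using Ī + A·d² with d = y − 2.1671:
  rectangular body: d = -0.76708 in → contributes +13.212 in⁴
  semicircular cap: d = 1.4393 in → contributes +13.178 in⁴
Total I = 26.39 in⁴.

I_xx ≈ 26.4 in⁴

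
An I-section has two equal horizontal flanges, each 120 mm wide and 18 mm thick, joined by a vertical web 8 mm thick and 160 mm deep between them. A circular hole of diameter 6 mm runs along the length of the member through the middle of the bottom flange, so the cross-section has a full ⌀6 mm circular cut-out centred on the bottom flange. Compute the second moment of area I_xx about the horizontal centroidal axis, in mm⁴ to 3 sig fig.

I_xx ≈ 3.68 × 10⁷ mm⁴

Decompose the section into non-overlapping parts with the origin at the bottom-left of its bounding rectangle.
Bottom flange: 120 × 18, A = 2 160 mm², y = 9 mm, Ī = 58 320 mm⁴.
Web: 8 × 160, A = 1 280 mm², y = 98 mm, Ī = 2 730 667 mm⁴.
Top flange: 120 × 18, A = 2 160 mm², y = 187 mm, Ī = 58 320 mm⁴.
Hole (subtracted): ⌀6, A = 28.274 mm², y = 9 mm, Ī = 63.617 mm⁴.
Centroid: ȳ = ΣA·y / ΣA = 98.452 mm.
Transfer each piece to the horizontal centroidal axis using Ī + A·d² with d = y − 98.452:
  bottom flange: d = -89.452 mm → contributes +17 341 767 mm⁴
  web: d = -0.45164 mm → contributes +2 730 928 mm⁴
  top flange: d = 88.548 mm → contributes +16 994 474 mm⁴
  hole: d = -89.452 mm → contributes −226 303 mm⁴
Total I = 36 840 866 mm⁴.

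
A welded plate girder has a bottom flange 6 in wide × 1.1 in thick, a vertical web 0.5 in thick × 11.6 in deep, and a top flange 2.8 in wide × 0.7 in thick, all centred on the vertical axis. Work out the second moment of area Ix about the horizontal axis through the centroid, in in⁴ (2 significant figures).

Ix ≈ 340 in⁴

Break the section into simple shapes (no overlaps), measuring from the bottom-left corner of the bounding box.
Bottom plate: 6 × 1.1, A = 6.6 in², y = 0.55 in, Ī = 0.6655 in⁴.
Web plate: 0.5 × 11.6, A = 5.8 in², y = 6.9 in, Ī = 65.04 in⁴.
Top plate: 2.8 × 0.7, A = 1.96 in², y = 13.05 in, Ī = 0.08003 in⁴.
Centroid: ȳ = ΣA·y / ΣA = 4.821 in.
Transfer each piece to the horizontal axis through the centroid using Ī + A·d² with d = y − 4.821:
  bottom plate: d = -4.271 in → contributes +121.1 in⁴
  web plate: d = 2.079 in → contributes +90.11 in⁴
  top plate: d = 8.229 in → contributes +132.8 in⁴
Total I = 344 in⁴.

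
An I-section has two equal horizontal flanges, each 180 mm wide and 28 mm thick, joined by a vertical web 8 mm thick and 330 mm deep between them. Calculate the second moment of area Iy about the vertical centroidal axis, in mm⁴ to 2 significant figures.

Iy ≈ 2.7 × 10⁷ mm⁴

Treat the section as a set of non-overlapping primitives; coordinates are from the bounding-box lower-left.
Bottom flange: 180 × 28, A = 5 040 mm², x = 90 mm, Ī = 13 608 000 mm⁴.
Web: 8 × 330, A = 2 640 mm², x = 90 mm, Ī = 14 080 mm⁴.
Top flange: 180 × 28, A = 5 040 mm², x = 90 mm, Ī = 13 608 000 mm⁴.
By symmetry the centroid is at mid-width, x̄ = 90 mm.
All pieces are centred on the vertical centroidal axis, so I = ΣĪ = 27 230 080 mm⁴.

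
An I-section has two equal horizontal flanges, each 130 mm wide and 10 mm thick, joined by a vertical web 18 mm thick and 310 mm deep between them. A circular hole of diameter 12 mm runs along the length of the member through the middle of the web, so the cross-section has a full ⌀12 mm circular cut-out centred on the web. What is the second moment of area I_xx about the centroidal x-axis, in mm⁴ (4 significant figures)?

Decompose the section into non-overlapping parts with the origin at the bottom-left of its bounding rectangle.
Bottom flange: 130 × 10, A = 1 300 mm², y = 5 mm, Ī = 10833.3 mm⁴.
Web: 18 × 310, A = 5 580 mm², y = 165 mm, Ī = 44 686 500 mm⁴.
Top flange: 130 × 10, A = 1 300 mm², y = 325 mm, Ī = 10833.3 mm⁴.
Hole (subtracted): ⌀12, A = 113.097 mm², y = 165 mm, Ī = 1017.88 mm⁴.
By symmetry the centroid is at mid-height, ȳ = 165 mm.
Transfer each piece to the centroidal x-axis using Ī + A·d² with d = y − 165:
  bottom flange: d = -160 mm → contributes +33 290 833 mm⁴
  web: d = 0 mm → contributes +44 686 500 mm⁴
  top flange: d = 160 mm → contributes +33 290 833 mm⁴
  hole: d = 0 mm → contributes −1017.88 mm⁴
Total I = 111 267 149 mm⁴.

I_xx ≈ 1.113 × 10⁸ mm⁴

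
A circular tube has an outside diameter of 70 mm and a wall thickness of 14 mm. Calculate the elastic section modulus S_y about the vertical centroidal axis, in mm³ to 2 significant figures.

S_y ≈ 2.9 × 10⁴ mm³

Break the section into simple shapes (no overlaps), measuring from the bottom-left corner of the bounding box.
Outer circle: ⌀70, A = 3 848 mm², x = 35 mm, Ī = 1 178 588 mm⁴.
Bore (subtracted): ⌀42, A = 1 385 mm², x = 35 mm, Ī = 152 745 mm⁴.
By symmetry the centroid is at mid-width, x̄ = 35 mm.
All pieces are centred on the vertical centroidal axis, so I = ΣĪ (holes subtracted) = 1 025 843 mm⁴.
Extreme fibre distance c = 35 mm; S = I/c = 29 310 mm³.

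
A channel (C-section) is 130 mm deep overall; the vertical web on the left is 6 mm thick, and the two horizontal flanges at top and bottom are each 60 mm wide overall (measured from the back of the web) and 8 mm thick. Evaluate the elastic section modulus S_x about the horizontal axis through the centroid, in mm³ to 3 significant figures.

S_x ≈ 6.64 × 10⁴ mm³

Split into non-overlapping primitives; take the origin at the lower-left of the bounding box.
Web: 6 × 130, A = 780 mm², y = 65 mm, Ī = 1 098 500 mm⁴.
Top flange (beyond web): 54 × 8, A = 432 mm², y = 126 mm, Ī = 2 304 mm⁴.
Bottom flange (beyond web): 54 × 8, A = 432 mm², y = 4 mm, Ī = 2 304 mm⁴.
By symmetry the centroid is at mid-height, ȳ = 65 mm.
Transfer each piece to the horizontal axis through the centroid using Ī + A·d² with d = y − 65:
  web: d = 0 mm → contributes +1 098 500 mm⁴
  top flange (beyond web): d = 61 mm → contributes +1 609 776 mm⁴
  bottom flange (beyond web): d = -61 mm → contributes +1 609 776 mm⁴
Total I = 4 318 052 mm⁴.
Extreme fibre distance c = 65 mm; S = I/c = 66 432 mm³.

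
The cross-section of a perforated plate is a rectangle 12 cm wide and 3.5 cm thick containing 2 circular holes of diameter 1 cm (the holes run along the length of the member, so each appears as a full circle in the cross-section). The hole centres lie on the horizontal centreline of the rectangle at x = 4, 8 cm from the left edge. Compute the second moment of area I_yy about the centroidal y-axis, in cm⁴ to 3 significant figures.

Split into non-overlapping primitives; take the origin at the lower-left of the bounding box.
Plate: 12 × 3.5, A = 42 cm², x = 6 cm, Ī = 504 cm⁴.
Hole 1 (subtracted): ⌀1, A = 0.7854 cm², x = 4 cm, Ī = 0.049087 cm⁴.
Hole 2 (subtracted): ⌀1, A = 0.7854 cm², x = 8 cm, Ī = 0.049087 cm⁴.
By symmetry the centroid is at mid-width, x̄ = 6 cm.
Transfer each piece to the centroidal y-axis using Ī + A·d² with d = x − 6:
  plate: d = 0 cm → contributes +504 cm⁴
  hole 1: d = -2 cm → contributes −3.1907 cm⁴
  hole 2: d = 2 cm → contributes −3.1907 cm⁴
Total I = 497.62 cm⁴.

I_yy ≈ 498 cm⁴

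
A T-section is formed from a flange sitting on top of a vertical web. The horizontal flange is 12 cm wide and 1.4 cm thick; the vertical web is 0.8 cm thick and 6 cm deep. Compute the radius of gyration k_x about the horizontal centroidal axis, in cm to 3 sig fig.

Decompose the section into non-overlapping parts with the origin at the bottom-left of its bounding rectangle.
Flange: 12 × 1.4, A = 16.8 cm², y = 6.7 cm, Ī = 2.744 cm⁴.
Web: 0.8 × 6, A = 4.8 cm², y = 3 cm, Ī = 14.4 cm⁴.
Centroid: ȳ = ΣA·y / ΣA = 5.8778 cm.
Transfer each piece to the horizontal centroidal axis using Ī + A·d² with d = y − 5.8778:
  flange: d = 0.82222 cm → contributes +14.102 cm⁴
  web: d = -2.8778 cm → contributes +54.152 cm⁴
Total I = 68.253 cm⁴.
Radius of gyration: k = √(I/A) = √(68.253 / 21.6) = 1.7776 cm.

k_x ≈ 1.78 cm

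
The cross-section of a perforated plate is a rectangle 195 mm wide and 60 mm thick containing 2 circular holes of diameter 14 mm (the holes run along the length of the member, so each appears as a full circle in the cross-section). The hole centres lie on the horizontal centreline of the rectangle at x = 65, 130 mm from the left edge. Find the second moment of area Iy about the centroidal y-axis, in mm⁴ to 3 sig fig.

Iy ≈ 3.67 × 10⁷ mm⁴

Decompose the section into non-overlapping parts with the origin at the bottom-left of its bounding rectangle.
Plate: 195 × 60, A = 11 700 mm², x = 97.5 mm, Ī = 37 074 375 mm⁴.
Hole 1 (subtracted): ⌀14, A = 153.94 mm², x = 65 mm, Ī = 1885.7 mm⁴.
Hole 2 (subtracted): ⌀14, A = 153.94 mm², x = 130 mm, Ī = 1885.7 mm⁴.
By symmetry the centroid is at mid-width, x̄ = 97.5 mm.
Transfer each piece to the centroidal y-axis using Ī + A·d² with d = x − 97.5:
  plate: d = 0 mm → contributes +37 074 375 mm⁴
  hole 1: d = -32.5 mm → contributes −164 483 mm⁴
  hole 2: d = 32.5 mm → contributes −164 483 mm⁴
Total I = 36 745 409 mm⁴.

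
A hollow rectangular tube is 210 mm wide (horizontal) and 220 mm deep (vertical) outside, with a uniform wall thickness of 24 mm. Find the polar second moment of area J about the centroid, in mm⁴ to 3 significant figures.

J ≈ 2.26 × 10⁸ mm⁴

Break the section into simple shapes (no overlaps), measuring from the bottom-left corner of the bounding box.
Outer rectangle: 210 × 220, A = 46 200 mm², y = 110 mm, Ī = 186 340 000 mm⁴.
Inner void (subtracted): 162 × 172, A = 27 864 mm², y = 110 mm, Ī = 68 694 048 mm⁴.
By symmetry the centroid is at mid-height, ȳ = 110 mm.
All pieces are centred on the centroidal x-axis, so I = ΣĪ (holes subtracted) = 117 645 952 mm⁴.
Repeating about the centroidal y-axis gives I_y = 108 846 432 mm⁴.
Polar second moment: J = I_x + I_y = 226 492 384 mm⁴.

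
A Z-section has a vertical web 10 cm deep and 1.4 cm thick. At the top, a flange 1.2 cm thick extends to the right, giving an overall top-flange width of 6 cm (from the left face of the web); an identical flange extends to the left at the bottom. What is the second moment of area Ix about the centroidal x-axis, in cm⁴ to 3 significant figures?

Split into non-overlapping primitives; take the origin at the lower-left of the bounding box.
Web: 1.4 × 10, A = 14 cm², y = 5 cm, Ī = 116.67 cm⁴.
Top flange (beyond web): 4.6 × 1.2, A = 5.52 cm², y = 9.4 cm, Ī = 0.6624 cm⁴.
Bottom flange (beyond web): 4.6 × 1.2, A = 5.52 cm², y = 0.6 cm, Ī = 0.6624 cm⁴.
Centroid: ȳ = ΣA·y / ΣA = 5 cm.
Transfer each piece to the centroidal x-axis using Ī + A·d² with d = y − 5:
  web: d = 0 cm → contributes +116.67 cm⁴
  top flange (beyond web): d = 4.4 cm → contributes +107.53 cm⁴
  bottom flange (beyond web): d = -4.4 cm → contributes +107.53 cm⁴
Total I = 331.73 cm⁴.

Ix ≈ 332 cm⁴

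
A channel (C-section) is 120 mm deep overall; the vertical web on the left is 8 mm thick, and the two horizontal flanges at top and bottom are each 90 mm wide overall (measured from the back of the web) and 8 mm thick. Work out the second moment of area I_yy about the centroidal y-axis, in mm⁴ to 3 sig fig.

Decompose the section into non-overlapping parts with the origin at the bottom-left of its bounding rectangle.
Web: 8 × 120, A = 960 mm², x = 4 mm, Ī = 5 120 mm⁴.
Top flange (beyond web): 82 × 8, A = 656 mm², x = 49 mm, Ī = 367 579 mm⁴.
Bottom flange (beyond web): 82 × 8, A = 656 mm², x = 49 mm, Ī = 367 579 mm⁴.
Centroid: x̄ = ΣA·x / ΣA = 29.986 mm.
Transfer each piece to the centroidal y-axis using Ī + A·d² with d = x − 29.986:
  web: d = -25.986 mm → contributes +653 377 mm⁴
  top flange (beyond web): d = 19.014 mm → contributes +604 746 mm⁴
  bottom flange (beyond web): d = 19.014 mm → contributes +604 746 mm⁴
Total I = 1 862 869 mm⁴.

I_yy ≈ 1.86 × 10⁶ mm⁴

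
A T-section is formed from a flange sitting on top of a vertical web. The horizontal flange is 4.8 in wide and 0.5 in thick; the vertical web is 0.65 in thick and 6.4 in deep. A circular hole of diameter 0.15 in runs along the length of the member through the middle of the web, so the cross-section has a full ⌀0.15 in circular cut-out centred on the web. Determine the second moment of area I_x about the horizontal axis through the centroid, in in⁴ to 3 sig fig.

I_x ≈ 32.3 in⁴

Break the section into simple shapes (no overlaps), measuring from the bottom-left corner of the bounding box.
Flange: 4.8 × 0.5, A = 2.4 in², y = 6.65 in, Ī = 0.05 in⁴.
Web: 0.65 × 6.4, A = 4.16 in², y = 3.2 in, Ī = 14.199 in⁴.
Hole (subtracted): ⌀0.15, A = 0.017671 in², y = 3.2 in, Ī = 0.00002485 in⁴.
Centroid: ȳ = ΣA·y / ΣA = 4.4656 in.
Transfer each piece to the horizontal axis through the centroid using Ī + A·d² with d = y − 4.4656:
  flange: d = 2.1844 in → contributes +11.502 in⁴
  web: d = -1.2656 in → contributes +20.863 in⁴
  hole: d = -1.2656 in → contributes −0.02833 in⁴
Total I = 32.336 in⁴.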